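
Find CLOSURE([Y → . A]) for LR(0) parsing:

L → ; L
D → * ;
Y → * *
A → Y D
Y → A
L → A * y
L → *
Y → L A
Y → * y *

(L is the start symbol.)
To compute CLOSURE, for each item [A → α.Bβ] where B is a non-terminal, add [B → .γ] for all productions B → γ; repeat for the newly added items until nothing changes.

Start with: [Y → . A]
  [Y → . A] has the dot before A: add [A → . Y D]
  [A → . Y D] has the dot before Y: add [Y → . * *], [Y → . L A], [Y → . * y *]
  [Y → . L A] has the dot before L: add [L → . ; L], [L → . A * y], [L → . *]
No further items can be added.

CLOSURE = { [A → . Y D], [L → . *], [L → . ; L], [L → . A * y], [Y → . * *], [Y → . * y *], [Y → . A], [Y → . L A] }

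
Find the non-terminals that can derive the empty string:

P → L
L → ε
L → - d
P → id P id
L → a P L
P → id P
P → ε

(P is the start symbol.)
A non-terminal is nullable if it can derive ε (the empty string): either it has an ε-production, or it has a production whose right-hand side consists entirely of nullable non-terminals.

ε-productions: L → ε, P → ε
So L, P are immediately nullable.
Every non-terminal is now nullable.
Nullable = { 'L', 'P' }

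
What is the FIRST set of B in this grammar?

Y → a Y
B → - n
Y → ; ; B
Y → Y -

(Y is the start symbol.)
To compute FIRST(B), examine every production with B on the left-hand side, reading each right-hand side left to right until a non-nullable symbol is reached.

From B → - n:
  - '-' is a terminal: add '-' and stop

Collecting: FIRST(B) = { '-' }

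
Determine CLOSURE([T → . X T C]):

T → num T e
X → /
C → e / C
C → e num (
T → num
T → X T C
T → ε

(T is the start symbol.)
{ [T → . X T C], [X → . /] }

Start with: [T → . X T C]
  [T → . X T C] has the dot before X: add [X → . /]
No further items can be added.

CLOSURE = { [T → . X T C], [X → . /] }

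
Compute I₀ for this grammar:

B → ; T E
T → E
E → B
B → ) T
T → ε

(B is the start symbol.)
{ [B → . ) T], [B → . ; T E], [B' → . B] }

First, augment the grammar with B' → B
I₀ = CLOSURE({ [B' → . B] }):
  [B' → . B] has the dot before B: add [B → . ; T E], [B → . ) T]
No further items can be added.

I₀ = { [B → . ) T], [B → . ; T E], [B' → . B] }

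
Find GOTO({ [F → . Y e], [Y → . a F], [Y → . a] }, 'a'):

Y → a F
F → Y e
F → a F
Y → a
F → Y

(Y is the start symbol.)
GOTO(I, 'a') = CLOSURE({ [A → αX.β] : [A → α.Xβ] ∈ I, X = 'a' })

Items with dot before 'a', with the dot advanced:
  [Y → . a] → [Y → a .]
  [Y → . a F] → [Y → a . F]
Closure of the advanced items:
  [Y → a . F] has the dot before F: add [F → . Y e], [F → . a F], [F → . Y]
  [F → . Y e] has the dot before Y: add [Y → . a F], [Y → . a]

GOTO = { [F → . Y e], [F → . Y], [F → . a F], [Y → . a F], [Y → . a], [Y → a . F], [Y → a .] }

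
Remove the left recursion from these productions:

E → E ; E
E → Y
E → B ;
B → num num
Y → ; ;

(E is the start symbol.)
E → Y E'
E → B ; E'
E' → ; E E'
E' → ε
B → num num
Y → ; ;

E is directly left-recursive. The standard transformation for
  A → A α₁ | ... | A α_m | β₁ | ... | β_n
is
  A  → β₁ A' | ... | β_n A'
  A' → α₁ A' | ... | α_m A' | ε

E → Y becomes E → Y E'
E → B ; becomes E → B ; E'
E → E ; E becomes E' → ; E E'
Add E' → ε

Productions for other non-terminals are unchanged:
  B → num num
  Y → ; ;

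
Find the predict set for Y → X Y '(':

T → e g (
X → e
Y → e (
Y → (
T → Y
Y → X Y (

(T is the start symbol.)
PREDICT(Y → X Y '(') = (FIRST(RHS) \ {ε}) ∪ (FOLLOW(Y) if ε ∈ FIRST(RHS), i.e. RHS ⇒* ε)
FIRST(X) = { 'e' }
FIRST(X Y '(') = { 'e' }
ε ∉ FIRST(X Y '('), so FOLLOW(Y) is not added.
PREDICT(Y → X Y '(') = { 'e' }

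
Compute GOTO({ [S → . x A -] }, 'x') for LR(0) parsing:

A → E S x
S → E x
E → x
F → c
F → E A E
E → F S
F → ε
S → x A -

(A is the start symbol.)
{ [A → . E S x], [E → . F S], [E → . x], [F → . E A E], [F → . c], [F → .], [S → x . A -] }

GOTO(I, 'x') = CLOSURE({ [A → αX.β] : [A → α.Xβ] ∈ I, X = 'x' })

Items with dot before 'x', with the dot advanced:
  [S → . x A -] → [S → x . A -]
Closure of the advanced items:
  [S → x . A -] has the dot before A: add [A → . E S x]
  [A → . E S x] has the dot before E: add [E → . x], [E → . F S]
  [E → . F S] has the dot before F: add [F → . c], [F → . E A E], [F → .]

GOTO = { [A → . E S x], [E → . F S], [E → . x], [F → . E A E], [F → . c], [F → .], [S → x . A -] }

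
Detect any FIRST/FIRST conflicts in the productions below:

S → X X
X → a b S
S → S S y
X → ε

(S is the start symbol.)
Yes. S → X X / S → S S y on { 'a' }

FIRST sets of the non-terminals at (or reachable through a nullable prefix from) the front of some alternative:
  FIRST(X) = { 'a', ε }
  FIRST(S) = { 'a', 'y', ε }

Productions for S:
  S → X X: FIRST = { 'a', ε }
  S → S S y: FIRST = { 'a', 'y' }
Productions for X:
  X → a b S: FIRST = { 'a' }
  X → ε: FIRST = { ε }

Conflict for S: S → X X and S → S S y
  Overlap: { 'a' }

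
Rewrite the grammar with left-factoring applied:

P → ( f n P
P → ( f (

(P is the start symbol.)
Left-factoring transforms A → αβ₁ | αβ₂ into A → αA' and A' → β₁ | β₂
(α is the longest common prefix among the alternatives). Repeat until
no nonterminal has two alternatives with a common prefix.

Round 1: P has alternatives sharing prefix '( f'. Introduce P': P → ( f P'
  Add: P' → n P
  Add: P' → (

No remaining common prefixes — done.

Resulting grammar:
P → ( f P'
P' → n P
P' → (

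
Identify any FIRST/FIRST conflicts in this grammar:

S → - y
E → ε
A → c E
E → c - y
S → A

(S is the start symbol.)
No FIRST/FIRST conflicts.

A FIRST/FIRST conflict occurs when two productions N → α and N → β for the same non-terminal have FIRST(α) ∩ FIRST(β) ≠ ∅ (with ε ∈ FIRST of a nullable right-hand side, so two nullable alternatives also conflict).

FIRST sets of the non-terminals at (or reachable through a nullable prefix from) the front of some alternative:
  FIRST(A) = { 'c' }

Productions for S:
  S → - y: FIRST = { '-' }
  S → A: FIRST = { 'c' }
Productions for E:
  E → ε: FIRST = { ε }
  E → c - y: FIRST = { 'c' }
A has only one production, so no FIRST/FIRST conflict is possible there.

All alternatives of each non-terminal have pairwise disjoint FIRST sets.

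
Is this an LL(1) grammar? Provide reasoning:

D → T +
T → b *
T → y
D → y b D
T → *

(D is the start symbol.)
A grammar is LL(1) if for each non-terminal N with multiple productions, the predict sets of those productions are pairwise disjoint, where PREDICT(N → α) = (FIRST(α) \ {ε}) ∪ (FOLLOW(N) if α ⇒* ε).

Relevant sets:
  FIRST(T) = { '*', 'b', 'y' }

For D:
  PREDICT(D → T '+') = { '*', 'b', 'y' }
  PREDICT(D → y b D) = { 'y' }
For T:
  PREDICT(T → b '*') = { 'b' }
  PREDICT(T → y) = { 'y' }
  PREDICT(T → '*') = { '*' }

Conflict found: Predict set conflict for D: { 'y' }
The grammar is NOT LL(1).

Answer: No. Predict set conflict for D: { 'y' }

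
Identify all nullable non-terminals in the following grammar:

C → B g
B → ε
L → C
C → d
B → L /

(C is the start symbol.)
A non-terminal is nullable if it can derive ε (the empty string): either it has an ε-production, or it has a production whose right-hand side consists entirely of nullable non-terminals.

ε-productions: B → ε
So B is immediately nullable.
No further non-terminal can be added: every production for the remaining non-terminals contains a terminal or a non-nullable non-terminal.
Nullable = { 'B' }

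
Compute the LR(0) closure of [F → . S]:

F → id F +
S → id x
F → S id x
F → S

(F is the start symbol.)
{ [F → . S], [S → . id x] }

To compute CLOSURE, for each item [A → α.Bβ] where B is a non-terminal, add [B → .γ] for all productions B → γ; repeat for the newly added items until nothing changes.

Start with: [F → . S]
  [F → . S] has the dot before S: add [S → . id x]
No further items can be added.

CLOSURE = { [F → . S], [S → . id x] }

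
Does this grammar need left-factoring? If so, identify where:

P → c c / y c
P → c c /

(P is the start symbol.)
Yes, P has productions with common prefix 'c c /'

Left-factoring is needed when two productions for the same non-terminal
share a common prefix on the right-hand side.

Productions for P:
  P → c c / y c
  P → c c /

Found common prefix 'c c /' in productions for P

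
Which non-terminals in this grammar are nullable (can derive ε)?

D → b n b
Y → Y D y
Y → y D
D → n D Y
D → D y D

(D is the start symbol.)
There are no ε-productions, so no non-terminal can derive ε.
No non-terminals are nullable.

Answer: None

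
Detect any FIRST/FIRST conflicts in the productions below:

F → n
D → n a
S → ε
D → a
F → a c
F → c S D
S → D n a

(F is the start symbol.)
No FIRST/FIRST conflicts.

A FIRST/FIRST conflict occurs when two productions N → α and N → β for the same non-terminal have FIRST(α) ∩ FIRST(β) ≠ ∅ (with ε ∈ FIRST of a nullable right-hand side, so two nullable alternatives also conflict).

FIRST sets of the non-terminals at (or reachable through a nullable prefix from) the front of some alternative:
  FIRST(D) = { 'a', 'n' }

Productions for F:
  F → n: FIRST = { 'n' }
  F → a c: FIRST = { 'a' }
  F → c S D: FIRST = { 'c' }
Productions for D:
  D → n a: FIRST = { 'n' }
  D → a: FIRST = { 'a' }
Productions for S:
  S → ε: FIRST = { ε }
  S → D n a: FIRST = { 'a', 'n' }

All alternatives of each non-terminal have pairwise disjoint FIRST sets.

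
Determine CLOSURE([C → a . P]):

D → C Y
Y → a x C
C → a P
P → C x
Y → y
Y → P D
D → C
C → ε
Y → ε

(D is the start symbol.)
To compute CLOSURE, for each item [A → α.Bβ] where B is a non-terminal, add [B → .γ] for all productions B → γ; repeat for the newly added items until nothing changes.

Start with: [C → a . P]
  [C → a . P] has the dot before P: add [P → . C x]
  [P → . C x] has the dot before C: add [C → . a P], [C → .]
No further items can be added.

CLOSURE = { [C → . a P], [C → .], [C → a . P], [P → . C x] }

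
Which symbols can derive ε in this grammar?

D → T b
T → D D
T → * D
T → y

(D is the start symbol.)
None

A non-terminal is nullable if it can derive ε (the empty string): either it has an ε-production, or it has a production whose right-hand side consists entirely of nullable non-terminals.

There are no ε-productions, so no non-terminal can derive ε.
No non-terminals are nullable.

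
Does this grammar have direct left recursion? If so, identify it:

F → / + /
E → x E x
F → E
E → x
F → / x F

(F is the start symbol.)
No direct left recursion

Direct left recursion occurs when N → N α for some non-terminal N (the right-hand side begins with the left-hand side itself).

F → / + /: starts with '/'
E → x E x: starts with x
F → E: starts with E
E → x: starts with x
F → / x F: starts with '/'

No direct left recursion found.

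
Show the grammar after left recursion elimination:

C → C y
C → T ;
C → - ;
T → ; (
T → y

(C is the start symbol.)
C is directly left-recursive. The standard transformation for
  A → A α₁ | ... | A α_m | β₁ | ... | β_n
is
  A  → β₁ A' | ... | β_n A'
  A' → α₁ A' | ... | α_m A' | ε

C → T ; becomes C → T ; C'
C → - ; becomes C → - ; C'
C → C y becomes C' → y C'
Add C' → ε

Productions for other non-terminals are unchanged:
  T → ; (
  T → y

Resulting grammar:
C → T ; C'
C → - ; C'
C' → y C'
C' → ε
T → ; (
T → y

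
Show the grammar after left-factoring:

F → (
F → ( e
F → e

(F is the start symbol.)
Left-factoring transforms A → αβ₁ | αβ₂ into A → αA' and A' → β₁ | β₂
(α is the longest common prefix among the alternatives). Repeat until
no nonterminal has two alternatives with a common prefix.

Round 1: F has alternatives sharing prefix '('. Introduce F': F → ( F'
  Add: F' → ε
  Add: F' → e

No remaining common prefixes — done.

Resulting grammar:
F → ( F'
F' → ε
F' → e
F → e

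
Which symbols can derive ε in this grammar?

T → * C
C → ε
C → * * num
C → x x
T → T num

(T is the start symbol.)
{ 'C' }

ε-productions: C → ε
So C is immediately nullable.
No further non-terminal can be added: every production for the remaining non-terminals contains a terminal or a non-nullable non-terminal.
Nullable = { 'C' }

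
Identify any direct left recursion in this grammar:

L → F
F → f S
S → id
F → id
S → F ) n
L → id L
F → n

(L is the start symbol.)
Direct left recursion occurs when N → N α for some non-terminal N (the right-hand side begins with the left-hand side itself).

L → F: starts with F
F → f S: starts with f
S → id: starts with id
F → id: starts with id
S → F ) n: starts with F
L → id L: starts with id
F → n: starts with n

No direct left recursion found.

Answer: No direct left recursion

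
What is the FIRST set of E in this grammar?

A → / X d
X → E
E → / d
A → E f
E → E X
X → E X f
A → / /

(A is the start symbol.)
From E → / d:
  - '/' is a terminal: add '/' and stop
From E → E X:
  - E is the symbol being defined: contributes nothing new
    E is not nullable, so stop

Collecting: FIRST(E) = { '/' }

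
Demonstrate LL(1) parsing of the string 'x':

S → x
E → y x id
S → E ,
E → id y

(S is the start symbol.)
Stack is shown with the top on the left.

Stack  Input  Action
--------------------
S $    x $    output S → x
x $    x $    match 'x'
$      $      accept

The string is accepted.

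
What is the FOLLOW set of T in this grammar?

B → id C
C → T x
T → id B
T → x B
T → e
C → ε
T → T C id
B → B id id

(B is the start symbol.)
{ 'e', 'id', 'x' }

In C → T x: T is followed by x, add FIRST(x) \ {ε} = { 'x' }
In T → T C id: T is followed by C id, add FIRST(C id) \ {ε} = { 'e', 'id', 'x' }

Taking the union: FOLLOW(T) = { 'e', 'id', 'x' }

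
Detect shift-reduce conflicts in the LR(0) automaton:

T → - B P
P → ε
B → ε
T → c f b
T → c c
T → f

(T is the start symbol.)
A shift-reduce conflict occurs when an LR(0) state has both:
  - a complete (reduce) item [A → α .] (dot at the end), and
  - a shift item [B → β . c γ] (dot before a terminal).

Augment with T' → T and build the canonical LR(0) collection (I0 = CLOSURE({[T' → . T]}), then GOTO on every symbol after a dot until no new states appear). It has 10 states:
  I0: { [T → . - B P], [T → . c c], [T → . c f b], [T → . f], [T' → . T] }  — shift
  I1: { [B → .], [T → - . B P] }  — reduce
  I2: { [T' → T .] }  — accept
  I3: { [T → c . c], [T → c . f b] }  — shift
  I4: { [T → f .] }  — reduce
  I5: { [T → c c .] }  — reduce
  I6: { [T → c f . b] }  — shift
  I7: { [T → c f b .] }  — reduce
  I8: { [P → .], [T → - B . P] }  — reduce
  I9: { [T → - B P .] }  — reduce

No state contains both a complete item and a shift item.

Answer: No shift-reduce conflicts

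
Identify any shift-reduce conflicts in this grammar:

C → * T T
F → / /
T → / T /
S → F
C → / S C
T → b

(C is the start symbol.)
No shift-reduce conflicts

A shift-reduce conflict occurs when an LR(0) state has both:
  - a complete (reduce) item [A → α .] (dot at the end), and
  - a shift item [B → β . c γ] (dot before a terminal).

Augment with C' → C and build the canonical LR(0) collection (I0 = CLOSURE({[C' → . C]}), then GOTO on every symbol after a dot until no new states appear). It has 15 states:
  I0: { [C → . * T T], [C → . / S C], [C' → . C] }  — shift
  I1: { [C → * . T T], [T → . / T /], [T → . b] }  — shift
  I2: { [C → / . S C], [F → . / /], [S → . F] }  — shift
  I3: { [C' → C .] }  — accept
  I4: { [F → / . /] }  — shift
  I5: { [S → F .] }  — reduce
  I6: { [C → . * T T], [C → . / S C], [C → / S . C] }  — shift
  I7: { [C → / S C .] }  — reduce
  I8: { [F → / / .] }  — reduce
  I9: { [T → . / T /], [T → . b], [T → / . T /] }  — shift
  I10: { [C → * T . T], [T → . / T /], [T → . b] }  — shift
  I11: { [T → b .] }  — reduce
  I12: { [C → * T T .] }  — reduce
  I13: { [T → / T . /] }  — shift
  I14: { [T → / T / .] }  — reduce

No state contains both a complete item and a shift item.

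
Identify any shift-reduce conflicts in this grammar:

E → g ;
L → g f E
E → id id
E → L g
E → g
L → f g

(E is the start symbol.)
A shift-reduce conflict occurs when an LR(0) state has both:
  - a complete (reduce) item [A → α .] (dot at the end), and
  - a shift item [B → β . c γ] (dot before a terminal).

Augment with E' → E and build the canonical LR(0) collection (I0 = CLOSURE({[E' → . E]}), then GOTO on every symbol after a dot until no new states appear). It has 12 states:
  I0: { [E → . L g], [E → . g ;], [E → . g], [E → . id id], [E' → . E], [L → . f g], [L → . g f E] }  — shift
  I1: { [E' → E .] }  — accept
  I2: { [E → L . g] }  — shift
  I3: { [L → f . g] }  — shift
  I4: { [E → g . ;], [E → g .], [L → g . f E] }  — shift, reduce
  I5: { [E → id . id] }  — shift
  I6: { [E → id id .] }  — reduce
  I7: { [E → g ; .] }  — reduce
  I8: { [E → . L g], [E → . g ;], [E → . g], [E → . id id], [L → . f g], [L → . g f E], [L → g f . E] }  — shift
  I9: { [L → g f E .] }  — reduce
  I10: { [L → f g .] }  — reduce
  I11: { [E → L g .] }  — reduce

I4 contains reduce item [E → g .] and shift items [E → g . ;], [L → g . f E] — shift-reduce conflict.

Answer: Yes — I4: [E → g .] vs [E → g . ;]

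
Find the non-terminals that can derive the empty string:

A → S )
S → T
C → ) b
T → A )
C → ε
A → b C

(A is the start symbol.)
{ 'C' }

A non-terminal is nullable if it can derive ε (the empty string): either it has an ε-production, or it has a production whose right-hand side consists entirely of nullable non-terminals.

ε-productions: C → ε
So C is immediately nullable.
No further non-terminal can be added: every production for the remaining non-terminals contains a terminal or a non-nullable non-terminal.
Nullable = { 'C' }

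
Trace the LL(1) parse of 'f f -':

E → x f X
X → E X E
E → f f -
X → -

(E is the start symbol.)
LL(1) parsing maintains a stack (initially the start symbol over $) and the input. At each step: if the stack top is a terminal, match it against the current input token; if it is a non-terminal N, replace it with the RHS of M[N, lookahead] (the unique production whose predict set contains the lookahead).

Stack is shown with the top on the left.

Stack    Input    Action
------------------------
E $      f f - $  output E → f f -
f f - $  f f - $  match 'f'
f - $    f - $    match 'f'
- $      - $      match '-'
$        $        accept

The string is accepted.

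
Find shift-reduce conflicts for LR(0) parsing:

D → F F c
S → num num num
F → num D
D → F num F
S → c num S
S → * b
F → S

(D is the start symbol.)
Augment with D' → D and build the canonical LR(0) collection (I0 = CLOSURE({[D' → . D]}), then GOTO on every symbol after a dot until no new states appear). It has 20 states:
  I0: { [D → . F F c], [D → . F num F], [D' → . D], [F → . S], [F → . num D], [S → . * b], [S → . c num S], [S → . num num num] }  — shift
  I1: { [S → * . b] }  — shift
  I2: { [D' → D .] }  — accept
  I3: { [D → F . F c], [D → F . num F], [F → . S], [F → . num D], [S → . * b], [S → . c num S], [S → . num num num] }  — shift
  I4: { [F → S .] }  — reduce
  I5: { [S → c . num S] }  — shift
  I6: { [D → . F F c], [D → . F num F], [F → . S], [F → . num D], [F → num . D], [S → . * b], [S → . c num S], [S → . num num num], [S → num . num num] }  — shift
  I7: { [F → num D .] }  — reduce
  I8: { [D → . F F c], [D → . F num F], [F → . S], [F → . num D], [F → num . D], [S → . * b], [S → . c num S], [S → . num num num], [S → num . num num], [S → num num . num] }  — shift
  I9: { [D → . F F c], [D → . F num F], [F → . S], [F → . num D], [F → num . D], [S → . * b], [S → . c num S], [S → . num num num], [S → num . num num], [S → num num . num], [S → num num num .] }  — shift, reduce
  I10: { [S → . * b], [S → . c num S], [S → . num num num], [S → c num . S] }  — shift
  I11: { [S → c num S .] }  — reduce
  I12: { [S → num . num num] }  — shift
  I13: { [S → num num . num] }  — shift
  I14: { [S → num num num .] }  — reduce
  I15: { [D → F F . c] }  — shift
  I16: { [D → . F F c], [D → . F num F], [D → F num . F], [F → . S], [F → . num D], [F → num . D], [S → . * b], [S → . c num S], [S → . num num num], [S → num . num num] }  — shift
  I17: { [D → F . F c], [D → F . num F], [D → F num F .], [F → . S], [F → . num D], [S → . * b], [S → . c num S], [S → . num num num] }  — shift, reduce
  I18: { [D → F F c .] }  — reduce
  I19: { [S → * b .] }  — reduce

I9 contains reduce item [S → num num num .] and shift items [F → . num D], [S → . * b], [S → . c num S], [S → . num num num], [S → num . num num], [S → num num . num] — shift-reduce conflict.
I17 contains reduce item [D → F num F .] and shift items [D → F . num F], [F → . num D], [S → . * b], [S → . c num S], [S → . num num num] — shift-reduce conflict.

Answer: Yes — I9: [S → num num num .] vs [F → . num D]; I17: [D → F num F .] vs [D → F . num F]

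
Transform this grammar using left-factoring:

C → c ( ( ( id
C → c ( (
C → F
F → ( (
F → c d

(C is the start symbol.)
C → c ( ( C'
C' → ( id
C' → ε
C → F
F → ( (
F → c d

Left-factoring transforms A → αβ₁ | αβ₂ into A → αA' and A' → β₁ | β₂
(α is the longest common prefix among the alternatives). Repeat until
no nonterminal has two alternatives with a common prefix.

Round 1: C has alternatives sharing prefix 'c ( ('. Introduce C': C → c ( ( C'
  Add: C' → ( id
  Add: C' → ε

No remaining common prefixes — done.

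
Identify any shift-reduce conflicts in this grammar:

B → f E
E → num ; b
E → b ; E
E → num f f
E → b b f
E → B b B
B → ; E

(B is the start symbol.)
No shift-reduce conflicts

A shift-reduce conflict occurs when an LR(0) state has both:
  - a complete (reduce) item [A → α .] (dot at the end), and
  - a shift item [B → β . c γ] (dot before a terminal).

Augment with B' → B and build the canonical LR(0) collection (I0 = CLOSURE({[B' → . B]}), then GOTO on every symbol after a dot until no new states appear). It has 19 states:
  I0: { [B → . ; E], [B → . f E], [B' → . B] }  — shift
  I1: { [B → . ; E], [B → . f E], [B → ; . E], [E → . B b B], [E → . b ; E], [E → . b b f], [E → . num ; b], [E → . num f f] }  — shift
  I2: { [B' → B .] }  — accept
  I3: { [B → . ; E], [B → . f E], [B → f . E], [E → . B b B], [E → . b ; E], [E → . b b f], [E → . num ; b], [E → . num f f] }  — shift
  I4: { [E → B . b B] }  — shift
  I5: { [B → f E .] }  — reduce
  I6: { [E → b . ; E], [E → b . b f] }  — shift
  I7: { [E → num . ; b], [E → num . f f] }  — shift
  I8: { [E → num ; . b] }  — shift
  I9: { [E → num f . f] }  — shift
  I10: { [E → num f f .] }  — reduce
  I11: { [E → num ; b .] }  — reduce
  I12: { [B → . ; E], [B → . f E], [E → . B b B], [E → . b ; E], [E → . b b f], [E → . num ; b], [E → . num f f], [E → b ; . E] }  — shift
  I13: { [E → b b . f] }  — shift
  I14: { [E → b b f .] }  — reduce
  I15: { [E → b ; E .] }  — reduce
  I16: { [B → . ; E], [B → . f E], [E → B b . B] }  — shift
  I17: { [E → B b B .] }  — reduce
  I18: { [B → ; E .] }  — reduce

No state contains both a complete item and a shift item.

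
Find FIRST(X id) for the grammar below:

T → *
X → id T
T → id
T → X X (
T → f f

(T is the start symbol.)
FIRST sets of the non-terminals involved (from the grammar, by fixed-point iteration):
  FIRST(X) = { 'id' }

To compute FIRST(X id), process the symbols left to right:
Symbol X is a non-terminal. Add FIRST(X) \ {ε} = { 'id' }
X is not nullable (ε ∉ FIRST(X)), so stop here.
FIRST(X id) = { 'id' }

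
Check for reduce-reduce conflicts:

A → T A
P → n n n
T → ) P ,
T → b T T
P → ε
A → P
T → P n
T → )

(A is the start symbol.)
Yes — I1: [P → .] vs [T → ) .]

A reduce-reduce conflict occurs when an LR(0) state has two complete items [A → α .] and [B → β .] — both call for a reduction, and with no lookahead the parser cannot choose between them.

Augment with A' → A and build the canonical LR(0) collection (I0 = CLOSURE({[A' → . A]}), then GOTO on every symbol after a dot until no new states appear). It has 16 states:
  I0: { [A → . P], [A → . T A], [A' → . A], [P → . n n n], [P → .], [T → . ) P ,], [T → . )], [T → . P n], [T → . b T T] }  — shift, reduce
  I1: { [P → . n n n], [P → .], [T → ) . P ,], [T → ) .] }  — shift, 2 reduces
  I2: { [A' → A .] }  — accept
  I3: { [A → P .], [T → P . n] }  — shift, reduce
  I4: { [A → . P], [A → . T A], [A → T . A], [P → . n n n], [P → .], [T → . ) P ,], [T → . )], [T → . P n], [T → . b T T] }  — shift, reduce
  I5: { [P → . n n n], [P → .], [T → . ) P ,], [T → . )], [T → . P n], [T → . b T T], [T → b . T T] }  — shift, reduce
  I6: { [P → n . n n] }  — shift
  I7: { [P → n n . n] }  — shift
  I8: { [P → n n n .] }  — reduce
  I9: { [T → P . n] }  — shift
  I10: { [P → . n n n], [P → .], [T → . ) P ,], [T → . )], [T → . P n], [T → . b T T], [T → b T . T] }  — shift, reduce
  I11: { [T → b T T .] }  — reduce
  I12: { [T → P n .] }  — reduce
  I13: { [A → T A .] }  — reduce
  I14: { [T → ) P . ,] }  — shift
  I15: { [T → ) P , .] }  — reduce

I1 contains complete items [P → .], [T → ) .] — reduce-reduce conflict.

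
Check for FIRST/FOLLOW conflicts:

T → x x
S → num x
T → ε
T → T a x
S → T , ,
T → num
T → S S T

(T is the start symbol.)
Yes. T → T a x with FOLLOW(T) on { ',', 'a' }; T → S S T with FOLLOW(T) on { ',', 'a' }

Nullable non-terminals: T.
FIRST sets used below: FIRST(T) = { ',', 'a', 'num', 'x', ε }, FIRST(S) = { ',', 'a', 'num', 'x' }

T: nullable alternative(s) T → ε; FOLLOW(T) = { $, ',', 'a' }
  T → x x: FIRST \ {ε} = { 'x' } — disjoint from FOLLOW(T)
  T → ε: FIRST \ {ε} = { } — this is the only nullable alternative, skip
  T → T a x: FIRST \ {ε} = { ',', 'a', 'num', 'x' } — overlaps FOLLOW(T) on { ',', 'a' }: CONFLICT
  T → num: FIRST \ {ε} = { 'num' } — disjoint from FOLLOW(T)
  T → S S T: FIRST \ {ε} = { ',', 'a', 'num', 'x' } — overlaps FOLLOW(T) on { ',', 'a' }: CONFLICT

S has no nullable alternative, so no FIRST/FOLLOW check is needed there.

So the grammar has 2 FIRST/FOLLOW conflicts (marked CONFLICT above).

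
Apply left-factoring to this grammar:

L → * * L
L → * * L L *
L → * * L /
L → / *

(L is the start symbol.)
Left-factoring transforms A → αβ₁ | αβ₂ into A → αA' and A' → β₁ | β₂
(α is the longest common prefix among the alternatives). Repeat until
no nonterminal has two alternatives with a common prefix.

Round 1: L has alternatives sharing prefix '* * L'. Introduce L': L → * * L L'
  Add: L' → ε
  Add: L' → L *
  Add: L' → /

No remaining common prefixes — done.

Resulting grammar:
L → * * L L'
L' → ε
L' → L *
L' → /
L → / *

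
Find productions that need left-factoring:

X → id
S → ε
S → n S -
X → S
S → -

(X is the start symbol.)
Left-factoring is needed when two productions for the same non-terminal
share a common prefix on the right-hand side.

Productions for X:
  X → id
  X → S
Productions for S:
  S → ε
  S → n S -
  S → -

No common prefixes found.

Answer: No, left-factoring is not needed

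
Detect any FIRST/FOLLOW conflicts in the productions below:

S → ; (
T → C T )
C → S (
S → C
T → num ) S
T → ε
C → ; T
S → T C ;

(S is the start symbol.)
Yes. T → C T ')' with FOLLOW(T) on { ';', 'num' }; T → num ')' S with FOLLOW(T) on { 'num' }

Nullable non-terminals: T.
FIRST sets used below: FIRST(C) = { ';', 'num' }

T: nullable alternative(s) T → ε; FOLLOW(T) = { $, '(', ')', ';', 'num' }
  T → C T ): FIRST \ {ε} = { ';', 'num' } — overlaps FOLLOW(T) on { ';', 'num' }: CONFLICT
  T → num ) S: FIRST \ {ε} = { 'num' } — overlaps FOLLOW(T) on { 'num' }: CONFLICT
  T → ε: FIRST \ {ε} = { } — this is the only nullable alternative, skip

C, S have no nullable alternative, so no FIRST/FOLLOW check is needed there.

So the grammar has 2 FIRST/FOLLOW conflicts (marked CONFLICT above).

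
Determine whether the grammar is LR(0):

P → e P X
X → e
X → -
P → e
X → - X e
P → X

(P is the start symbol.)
Augment with P' → P and build the canonical LR(0) collection (I0 = CLOSURE({[P' → . P]}), then GOTO on every symbol after a dot until no new states appear). It has 10 states:
  I0: { [P → . X], [P → . e P X], [P → . e], [P' → . P], [X → . - X e], [X → . -], [X → . e] }  — shift
  I1: { [X → - . X e], [X → - .], [X → . - X e], [X → . -], [X → . e] }  — shift, reduce
  I2: { [P' → P .] }  — accept
  I3: { [P → X .] }  — reduce
  I4: { [P → . X], [P → . e P X], [P → . e], [P → e . P X], [P → e .], [X → . - X e], [X → . -], [X → . e], [X → e .] }  — shift, 2 reduces
  I5: { [P → e P . X], [X → . - X e], [X → . -], [X → . e] }  — shift
  I6: { [P → e P X .] }  — reduce
  I7: { [X → e .] }  — reduce
  I8: { [X → - X . e] }  — shift
  I9: { [X → - X e .] }  — reduce

Conflict in state I1:
  Shift-reduce conflict between [X → - .] and [X → . -]
So the grammar is NOT LR(0).

Answer: No. Shift-reduce conflict between [X → - .] and [X → . -]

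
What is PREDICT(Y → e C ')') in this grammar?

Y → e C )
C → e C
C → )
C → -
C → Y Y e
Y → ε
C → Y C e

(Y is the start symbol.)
PREDICT(Y → e C ')') = (FIRST(RHS) \ {ε}) ∪ (FOLLOW(Y) if ε ∈ FIRST(RHS), i.e. RHS ⇒* ε)
FIRST(e C ')') = { 'e' }
ε ∉ FIRST(e C ')'), so FOLLOW(Y) is not added.
PREDICT(Y → e C ')') = { 'e' }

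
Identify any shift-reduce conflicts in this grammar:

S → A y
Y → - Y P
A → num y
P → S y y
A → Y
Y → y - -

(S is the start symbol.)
Augment with S' → S and build the canonical LR(0) collection (I0 = CLOSURE({[S' → . S]}), then GOTO on every symbol after a dot until no new states appear). It has 16 states:
  I0: { [A → . Y], [A → . num y], [S → . A y], [S' → . S], [Y → . - Y P], [Y → . y - -] }  — shift
  I1: { [Y → - . Y P], [Y → . - Y P], [Y → . y - -] }  — shift
  I2: { [S → A . y] }  — shift
  I3: { [S' → S .] }  — accept
  I4: { [A → Y .] }  — reduce
  I5: { [A → num . y] }  — shift
  I6: { [Y → y . - -] }  — shift
  I7: { [Y → y - . -] }  — shift
  I8: { [Y → y - - .] }  — reduce
  I9: { [A → num y .] }  — reduce
  I10: { [S → A y .] }  — reduce
  I11: { [A → . Y], [A → . num y], [P → . S y y], [S → . A y], [Y → - Y . P], [Y → . - Y P], [Y → . y - -] }  — shift
  I12: { [Y → - Y P .] }  — reduce
  I13: { [P → S . y y] }  — shift
  I14: { [P → S y . y] }  — shift
  I15: { [P → S y y .] }  — reduce

No state contains both a complete item and a shift item.

Answer: No shift-reduce conflicts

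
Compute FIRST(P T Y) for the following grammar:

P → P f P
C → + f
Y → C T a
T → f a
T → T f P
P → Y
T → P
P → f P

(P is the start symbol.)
FIRST sets of the non-terminals involved (from the grammar, by fixed-point iteration):
  FIRST(P) = { '+', 'f' }

To compute FIRST(P T Y), process the symbols left to right:
Symbol P is a non-terminal. Add FIRST(P) \ {ε} = { '+', 'f' }
P is not nullable (ε ∉ FIRST(P)), so stop here.
FIRST(P T Y) = { '+', 'f' }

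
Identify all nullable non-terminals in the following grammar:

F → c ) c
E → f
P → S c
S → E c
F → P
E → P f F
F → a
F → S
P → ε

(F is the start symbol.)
ε-productions: P → ε
So P is immediately nullable.
F → P: every symbol on the right is nullable, so F is nullable too.
No further non-terminal can be added: every production for the remaining non-terminals contains a terminal or a non-nullable non-terminal.
Nullable = { 'F', 'P' }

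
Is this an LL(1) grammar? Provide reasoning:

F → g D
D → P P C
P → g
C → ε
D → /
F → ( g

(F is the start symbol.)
A grammar is LL(1) if for each non-terminal N with multiple productions, the predict sets of those productions are pairwise disjoint, where PREDICT(N → α) = (FIRST(α) \ {ε}) ∪ (FOLLOW(N) if α ⇒* ε).

Relevant sets:
  FIRST(P) = { 'g' }

For F:
  PREDICT(F → g D) = { 'g' }
  PREDICT(F → '(' g) = { '(' }
For D:
  PREDICT(D → P P C) = { 'g' }
  PREDICT(D → '/') = { '/' }
P, C have a single production, so nothing to check there.

All predict sets are disjoint. The grammar IS LL(1).

Answer: Yes, the grammar is LL(1).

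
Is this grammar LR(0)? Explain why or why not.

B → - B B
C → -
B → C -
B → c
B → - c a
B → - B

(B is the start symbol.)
Augment with B' → B and build the canonical LR(0) collection (I0 = CLOSURE({[B' → . B]}), then GOTO on every symbol after a dot until no new states appear). It has 10 states:
  I0: { [B → . - B B], [B → . - B], [B → . - c a], [B → . C -], [B → . c], [B' → . B], [C → . -] }  — shift
  I1: { [B → - . B B], [B → - . B], [B → - . c a], [B → . - B B], [B → . - B], [B → . - c a], [B → . C -], [B → . c], [C → - .], [C → . -] }  — shift, reduce
  I2: { [B' → B .] }  — accept
  I3: { [B → C . -] }  — shift
  I4: { [B → c .] }  — reduce
  I5: { [B → C - .] }  — reduce
  I6: { [B → - B . B], [B → - B .], [B → . - B B], [B → . - B], [B → . - c a], [B → . C -], [B → . c], [C → . -] }  — shift, reduce
  I7: { [B → - c . a], [B → c .] }  — shift, reduce
  I8: { [B → - c a .] }  — reduce
  I9: { [B → - B B .] }  — reduce

Conflict in state I1:
  Shift-reduce conflict between [C → - .] and [B → . - B]
So the grammar is NOT LR(0).

Answer: No. Shift-reduce conflict between [C → - .] and [B → . - B]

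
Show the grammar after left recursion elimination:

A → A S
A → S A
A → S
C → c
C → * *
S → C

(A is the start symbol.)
A is directly left-recursive. The standard transformation for
  A → A α₁ | ... | A α_m | β₁ | ... | β_n
is
  A  → β₁ A' | ... | β_n A'
  A' → α₁ A' | ... | α_m A' | ε

A → S A becomes A → S A A'
A → S becomes A → S A'
A → A S becomes A' → S A'
Add A' → ε

Productions for other non-terminals are unchanged:
  C → c
  C → * *
  S → C

Resulting grammar:
A → S A A'
A → S A'
A' → S A'
A' → ε
C → c
C → * *
S → C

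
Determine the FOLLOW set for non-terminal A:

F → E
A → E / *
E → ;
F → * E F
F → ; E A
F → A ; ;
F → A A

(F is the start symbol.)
To compute FOLLOW(A), find every occurrence of A on a right-hand side N → α A β: add FIRST(β) \ {ε}, and if β is empty or nullable also add FOLLOW(N). Iterate to a fixed point.

In F → ; E A: A is at the end, add FOLLOW(F)
In F → A ; ;: A is followed by ';' ';', add FIRST(';' ';') \ {ε} = { ';' }
In F → A A: A is followed by A, add FIRST(A) \ {ε} = { ';' }
In F → A A: A is at the end, add FOLLOW(F)

The FOLLOW sets referred to above (computed the same way, to a fixed point):
  FOLLOW(F) = { $ }

Taking the union: FOLLOW(A) = { $, ';' }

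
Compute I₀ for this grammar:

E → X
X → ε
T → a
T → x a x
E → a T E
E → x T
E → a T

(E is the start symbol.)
First, augment the grammar with E' → E
I₀ = CLOSURE({ [E' → . E] }):
  [E' → . E] has the dot before E: add [E → . X], [E → . a T E], [E → . x T], [E → . a T]
  [E → . X] has the dot before X: add [X → .]
No further items can be added.

I₀ = { [E → . X], [E → . a T E], [E → . a T], [E → . x T], [E' → . E], [X → .] }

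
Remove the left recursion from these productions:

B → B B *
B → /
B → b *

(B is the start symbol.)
B is directly left-recursive. The standard transformation for
  A → A α₁ | ... | A α_m | β₁ | ... | β_n
is
  A  → β₁ A' | ... | β_n A'
  A' → α₁ A' | ... | α_m A' | ε

B → / becomes B → / B'
B → b * becomes B → b * B'
B → B B * becomes B' → B * B'
Add B' → ε

Resulting grammar:
B → / B'
B → b * B'
B' → B * B'
B' → ε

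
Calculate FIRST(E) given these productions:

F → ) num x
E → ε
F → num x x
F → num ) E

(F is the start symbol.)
{ ε }

To compute FIRST(E), examine every production with E on the left-hand side, reading each right-hand side left to right until a non-nullable symbol is reached.

From E → ε:
  - ε-production, so ε ∈ FIRST(E)

Collecting: FIRST(E) = { ε }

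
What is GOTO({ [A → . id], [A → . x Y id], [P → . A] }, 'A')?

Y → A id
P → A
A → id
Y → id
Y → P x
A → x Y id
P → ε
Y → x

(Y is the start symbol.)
GOTO(I, 'A') = CLOSURE({ [A → αX.β] : [A → α.Xβ] ∈ I, X = 'A' })

Items with dot before 'A', with the dot advanced:
  [P → . A] → [P → A .]
Closure adds nothing (no advanced item has the dot before a non-terminal).

GOTO = { [P → A .] }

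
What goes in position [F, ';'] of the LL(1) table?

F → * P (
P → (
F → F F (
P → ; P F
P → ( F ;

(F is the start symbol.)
Empty (error entry)

To find M[F, ';'], we find productions for F where ';' is in the predict set (PREDICT(N → α) = (FIRST(α) \ {ε}) ∪ (FOLLOW(N) if α ⇒* ε)).

Relevant sets:
  FIRST(F) = { '*' }

F → * P (: PREDICT = { '*' }
F → F F (: PREDICT = { '*' }

M[F, ';'] is empty (no production applies)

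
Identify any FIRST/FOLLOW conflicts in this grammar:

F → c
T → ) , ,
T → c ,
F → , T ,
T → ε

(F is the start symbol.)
No FIRST/FOLLOW conflicts.

Nullable non-terminals: T.

T: nullable alternative(s) T → ε; FOLLOW(T) = { ',' }
  T → ) , ,: FIRST \ {ε} = { ')' } — disjoint from FOLLOW(T)
  T → c ,: FIRST \ {ε} = { 'c' } — disjoint from FOLLOW(T)
  T → ε: FIRST \ {ε} = { } — this is the only nullable alternative, skip

F has no nullable alternative, so no FIRST/FOLLOW check is needed there.

No FIRST/FOLLOW conflicts found.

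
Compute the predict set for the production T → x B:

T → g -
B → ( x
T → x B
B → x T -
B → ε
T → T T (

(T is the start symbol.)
PREDICT(T → x B) = (FIRST(RHS) \ {ε}) ∪ (FOLLOW(T) if ε ∈ FIRST(RHS), i.e. RHS ⇒* ε)
FIRST(x B) = { 'x' }
ε ∉ FIRST(x B), so FOLLOW(T) is not added.
PREDICT(T → x B) = { 'x' }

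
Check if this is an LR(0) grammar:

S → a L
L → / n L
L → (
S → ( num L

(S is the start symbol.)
A grammar is LR(0) if no state in the canonical LR(0) collection has:
  - both a shift item (dot before a terminal) and a complete item (shift-reduce conflict), or
  - two or more complete items (reduce-reduce conflict; the accept item [S' → S .] counts as a complete item here).

Augment with S' → S and build the canonical LR(0) collection (I0 = CLOSURE({[S' → . S]}), then GOTO on every symbol after a dot until no new states appear). It has 11 states:
  I0: { [S → . ( num L], [S → . a L], [S' → . S] }  — shift
  I1: { [S → ( . num L] }  — shift
  I2: { [S' → S .] }  — accept
  I3: { [L → . (], [L → . / n L], [S → a . L] }  — shift
  I4: { [L → ( .] }  — reduce
  I5: { [L → / . n L] }  — shift
  I6: { [S → a L .] }  — reduce
  I7: { [L → . (], [L → . / n L], [L → / n . L] }  — shift
  I8: { [L → / n L .] }  — reduce
  I9: { [L → . (], [L → . / n L], [S → ( num . L] }  — shift
  I10: { [S → ( num L .] }  — reduce

Every state is either a pure shift/goto state or contains exactly one complete item and nothing to shift — no conflicts. The grammar is LR(0).

Answer: Yes, the grammar is LR(0)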